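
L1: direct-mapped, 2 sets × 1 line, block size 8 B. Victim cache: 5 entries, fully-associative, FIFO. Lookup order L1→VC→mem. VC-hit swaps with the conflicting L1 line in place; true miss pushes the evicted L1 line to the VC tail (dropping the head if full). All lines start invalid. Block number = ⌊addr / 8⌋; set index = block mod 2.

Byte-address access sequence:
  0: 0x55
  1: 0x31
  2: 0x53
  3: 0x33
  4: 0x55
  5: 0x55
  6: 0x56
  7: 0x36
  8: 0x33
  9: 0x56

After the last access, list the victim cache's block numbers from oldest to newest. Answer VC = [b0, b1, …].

VC = [6]

#0 0x55→b10/s0 MISS; vc=[]
#1 0x31→b6/s0 MISS; vc=[10]
#2 0x53→b10/s0 VC-HIT; vc=[6]
#3 0x33→b6/s0 VC-HIT; vc=[10]
#4 0x55→b10/s0 VC-HIT; vc=[6]
#5 0x55→b10/s0 L1-HIT; vc=[6]
#6 0x56→b10/s0 L1-HIT; vc=[6]
#7 0x36→b6/s0 VC-HIT; vc=[10]
#8 0x33→b6/s0 L1-HIT; vc=[10]
#9 0x56→b10/s0 VC-HIT; vc=[6]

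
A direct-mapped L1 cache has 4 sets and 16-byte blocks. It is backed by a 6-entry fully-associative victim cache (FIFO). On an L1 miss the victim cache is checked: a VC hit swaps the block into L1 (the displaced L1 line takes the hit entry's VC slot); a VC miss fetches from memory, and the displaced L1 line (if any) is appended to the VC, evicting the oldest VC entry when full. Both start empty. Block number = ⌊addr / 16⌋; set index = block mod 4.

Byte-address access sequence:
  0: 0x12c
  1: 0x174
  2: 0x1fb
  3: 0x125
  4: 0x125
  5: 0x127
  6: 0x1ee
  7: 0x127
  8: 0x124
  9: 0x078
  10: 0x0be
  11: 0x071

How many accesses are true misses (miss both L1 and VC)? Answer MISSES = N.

MISSES = 6

#0 0x12c→b18/s2 MISS; vc=[]
#1 0x174→b23/s3 MISS; vc=[]
#2 0x1fb→b31/s3 MISS; vc=[23]
#3 0x125→b18/s2 L1-HIT; vc=[23]
#4 0x125→b18/s2 L1-HIT; vc=[23]
#5 0x127→b18/s2 L1-HIT; vc=[23]
#6 0x1ee→b30/s2 MISS; vc=[23,18]
#7 0x127→b18/s2 VC-HIT; vc=[23,30]
#8 0x124→b18/s2 L1-HIT; vc=[23,30]
#9 0x78→b7/s3 MISS; vc=[23,30,31]
#10 0xbe→b11/s3 MISS; vc=[23,30,31,7]
#11 0x71→b7/s3 VC-HIT; vc=[23,30,31,11]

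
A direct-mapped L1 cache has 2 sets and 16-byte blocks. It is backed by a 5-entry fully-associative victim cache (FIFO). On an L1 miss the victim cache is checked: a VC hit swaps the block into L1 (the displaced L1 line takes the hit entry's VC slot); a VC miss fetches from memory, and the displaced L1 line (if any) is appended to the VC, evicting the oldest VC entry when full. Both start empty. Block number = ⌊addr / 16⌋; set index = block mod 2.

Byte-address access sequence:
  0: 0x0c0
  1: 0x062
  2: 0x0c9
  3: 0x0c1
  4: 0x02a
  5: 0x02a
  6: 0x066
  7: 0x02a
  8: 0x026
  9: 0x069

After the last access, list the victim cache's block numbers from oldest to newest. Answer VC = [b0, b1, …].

0: 0xc0 (blk 12, set 0) → MISS  vc=[]
1: 0x62 (blk 6, set 0) → MISS  vc=[12]
2: 0xc9 (blk 12, set 0) → VC-HIT  vc=[6]
3: 0xc1 (blk 12, set 0) → L1-HIT  vc=[6]
4: 0x2a (blk 2, set 0) → MISS  vc=[6, 12]
5: 0x2a (blk 2, set 0) → L1-HIT  vc=[6, 12]
6: 0x66 (blk 6, set 0) → VC-HIT  vc=[2, 12]
7: 0x2a (blk 2, set 0) → VC-HIT  vc=[6, 12]
8: 0x26 (blk 2, set 0) → L1-HIT  vc=[6, 12]
9: 0x69 (blk 6, set 0) → VC-HIT  vc=[2, 12]

VC = [2, 12]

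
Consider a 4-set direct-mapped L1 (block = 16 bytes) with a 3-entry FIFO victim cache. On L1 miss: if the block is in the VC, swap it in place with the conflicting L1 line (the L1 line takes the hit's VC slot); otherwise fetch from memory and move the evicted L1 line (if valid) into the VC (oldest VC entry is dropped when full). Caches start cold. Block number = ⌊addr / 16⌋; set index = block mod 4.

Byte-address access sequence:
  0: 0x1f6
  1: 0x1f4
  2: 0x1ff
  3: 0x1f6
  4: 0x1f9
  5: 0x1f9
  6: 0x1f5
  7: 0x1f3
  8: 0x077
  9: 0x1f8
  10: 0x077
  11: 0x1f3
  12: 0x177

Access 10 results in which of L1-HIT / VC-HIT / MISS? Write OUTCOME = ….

OUTCOME = VC-HIT

#0 0x1f6→b31/s3 MISS; vc=[]
#1 0x1f4→b31/s3 L1-HIT; vc=[]
#2 0x1ff→b31/s3 L1-HIT; vc=[]
#3 0x1f6→b31/s3 L1-HIT; vc=[]
#4 0x1f9→b31/s3 L1-HIT; vc=[]
#5 0x1f9→b31/s3 L1-HIT; vc=[]
#6 0x1f5→b31/s3 L1-HIT; vc=[]
#7 0x1f3→b31/s3 L1-HIT; vc=[]
#8 0x77→b7/s3 MISS; vc=[31]
#9 0x1f8→b31/s3 VC-HIT; vc=[7]
#10 0x77→b7/s3 VC-HIT; vc=[31]
#11 0x1f3→b31/s3 VC-HIT; vc=[7]
#12 0x177→b23/s3 MISS; vc=[7,31]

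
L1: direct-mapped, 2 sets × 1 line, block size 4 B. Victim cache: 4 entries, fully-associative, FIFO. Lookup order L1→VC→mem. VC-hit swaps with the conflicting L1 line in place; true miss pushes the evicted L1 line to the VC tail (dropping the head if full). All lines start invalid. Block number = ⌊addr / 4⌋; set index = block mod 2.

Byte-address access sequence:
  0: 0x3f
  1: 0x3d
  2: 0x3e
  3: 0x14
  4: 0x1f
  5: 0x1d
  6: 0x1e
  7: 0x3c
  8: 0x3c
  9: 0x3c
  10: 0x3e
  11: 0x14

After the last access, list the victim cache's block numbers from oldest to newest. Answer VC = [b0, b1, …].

VC = [7, 15]

  [0] addr=0x3f blk=15 s=1: MISS | VC []
  [1] addr=0x3d blk=15 s=1: L1-HIT | VC []
  [2] addr=0x3e blk=15 s=1: L1-HIT | VC []
  [3] addr=0x14 blk=5 s=1: MISS | VC [15]
  [4] addr=0x1f blk=7 s=1: MISS | VC [15, 5]
  [5] addr=0x1d blk=7 s=1: L1-HIT | VC [15, 5]
  [6] addr=0x1e blk=7 s=1: L1-HIT | VC [15, 5]
  [7] addr=0x3c blk=15 s=1: VC-HIT | VC [7, 5]
  [8] addr=0x3c blk=15 s=1: L1-HIT | VC [7, 5]
  [9] addr=0x3c blk=15 s=1: L1-HIT | VC [7, 5]
  [10] addr=0x3e blk=15 s=1: L1-HIT | VC [7, 5]
  [11] addr=0x14 blk=5 s=1: VC-HIT | VC [7, 15]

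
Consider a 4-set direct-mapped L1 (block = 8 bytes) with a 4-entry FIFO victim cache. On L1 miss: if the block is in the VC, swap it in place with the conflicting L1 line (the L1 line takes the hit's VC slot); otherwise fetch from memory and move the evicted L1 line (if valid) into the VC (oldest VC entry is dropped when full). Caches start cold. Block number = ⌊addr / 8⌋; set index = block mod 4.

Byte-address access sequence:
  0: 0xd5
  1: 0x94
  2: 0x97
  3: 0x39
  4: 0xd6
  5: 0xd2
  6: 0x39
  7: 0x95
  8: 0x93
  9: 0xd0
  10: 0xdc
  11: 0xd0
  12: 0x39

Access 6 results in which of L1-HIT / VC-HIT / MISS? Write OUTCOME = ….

0: 0xd5 (blk 26, set 2) → MISS  vc=[]
1: 0x94 (blk 18, set 2) → MISS  vc=[26]
2: 0x97 (blk 18, set 2) → L1-HIT  vc=[26]
3: 0x39 (blk 7, set 3) → MISS  vc=[26]
4: 0xd6 (blk 26, set 2) → VC-HIT  vc=[18]
5: 0xd2 (blk 26, set 2) → L1-HIT  vc=[18]
6: 0x39 (blk 7, set 3) → L1-HIT  vc=[18]
7: 0x95 (blk 18, set 2) → VC-HIT  vc=[26]
8: 0x93 (blk 18, set 2) → L1-HIT  vc=[26]
9: 0xd0 (blk 26, set 2) → VC-HIT  vc=[18]
10: 0xdc (blk 27, set 3) → MISS  vc=[18, 7]
11: 0xd0 (blk 26, set 2) → L1-HIT  vc=[18, 7]
12: 0x39 (blk 7, set 3) → VC-HIT  vc=[18, 27]

OUTCOME = L1-HIT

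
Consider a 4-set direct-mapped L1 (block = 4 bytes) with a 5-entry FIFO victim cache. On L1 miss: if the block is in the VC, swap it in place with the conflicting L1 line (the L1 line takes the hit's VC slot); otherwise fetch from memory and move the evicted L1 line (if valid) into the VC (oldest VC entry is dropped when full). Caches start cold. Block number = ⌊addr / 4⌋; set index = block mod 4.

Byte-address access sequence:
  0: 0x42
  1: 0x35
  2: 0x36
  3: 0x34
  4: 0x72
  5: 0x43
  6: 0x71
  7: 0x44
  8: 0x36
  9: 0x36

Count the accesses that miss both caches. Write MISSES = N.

0: 0x42 (blk 16, set 0) → MISS  vc=[]
1: 0x35 (blk 13, set 1) → MISS  vc=[]
2: 0x36 (blk 13, set 1) → L1-HIT  vc=[]
3: 0x34 (blk 13, set 1) → L1-HIT  vc=[]
4: 0x72 (blk 28, set 0) → MISS  vc=[16]
5: 0x43 (blk 16, set 0) → VC-HIT  vc=[28]
6: 0x71 (blk 28, set 0) → VC-HIT  vc=[16]
7: 0x44 (blk 17, set 1) → MISS  vc=[16, 13]
8: 0x36 (blk 13, set 1) → VC-HIT  vc=[16, 17]
9: 0x36 (blk 13, set 1) → L1-HIT  vc=[16, 17]

MISSES = 4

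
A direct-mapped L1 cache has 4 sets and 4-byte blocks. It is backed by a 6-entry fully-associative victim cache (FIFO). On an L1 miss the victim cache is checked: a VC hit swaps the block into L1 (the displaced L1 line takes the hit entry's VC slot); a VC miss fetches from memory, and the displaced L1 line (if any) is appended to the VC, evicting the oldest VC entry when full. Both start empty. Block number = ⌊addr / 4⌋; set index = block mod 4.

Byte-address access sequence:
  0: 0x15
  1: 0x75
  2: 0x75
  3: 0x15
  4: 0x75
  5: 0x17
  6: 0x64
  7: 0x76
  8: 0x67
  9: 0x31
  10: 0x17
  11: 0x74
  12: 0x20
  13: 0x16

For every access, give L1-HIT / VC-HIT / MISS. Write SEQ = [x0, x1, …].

SEQ = [MISS, MISS, L1-HIT, VC-HIT, VC-HIT, VC-HIT, MISS, VC-HIT, VC-HIT, MISS, VC-HIT, VC-HIT, MISS, VC-HIT]

  [0] addr=0x15 blk=5 s=1: MISS | VC []
  [1] addr=0x75 blk=29 s=1: MISS | VC [5]
  [2] addr=0x75 blk=29 s=1: L1-HIT | VC [5]
  [3] addr=0x15 blk=5 s=1: VC-HIT | VC [29]
  [4] addr=0x75 blk=29 s=1: VC-HIT | VC [5]
  [5] addr=0x17 blk=5 s=1: VC-HIT | VC [29]
  [6] addr=0x64 blk=25 s=1: MISS | VC [29, 5]
  [7] addr=0x76 blk=29 s=1: VC-HIT | VC [25, 5]
  [8] addr=0x67 blk=25 s=1: VC-HIT | VC [29, 5]
  [9] addr=0x31 blk=12 s=0: MISS | VC [29, 5]
  [10] addr=0x17 blk=5 s=1: VC-HIT | VC [29, 25]
  [11] addr=0x74 blk=29 s=1: VC-HIT | VC [5, 25]
  [12] addr=0x20 blk=8 s=0: MISS | VC [5, 25, 12]
  [13] addr=0x16 blk=5 s=1: VC-HIT | VC [29, 25, 12]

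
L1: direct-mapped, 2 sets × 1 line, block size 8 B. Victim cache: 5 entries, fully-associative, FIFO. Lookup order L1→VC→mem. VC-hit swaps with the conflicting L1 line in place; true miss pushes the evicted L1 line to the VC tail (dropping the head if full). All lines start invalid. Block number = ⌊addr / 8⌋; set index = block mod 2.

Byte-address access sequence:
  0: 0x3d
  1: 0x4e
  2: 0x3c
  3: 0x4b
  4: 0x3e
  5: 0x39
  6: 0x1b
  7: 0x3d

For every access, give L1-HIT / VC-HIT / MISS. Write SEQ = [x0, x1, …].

SEQ = [MISS, MISS, VC-HIT, VC-HIT, VC-HIT, L1-HIT, MISS, VC-HIT]

  [0] addr=0x3d blk=7 s=1: MISS | VC []
  [1] addr=0x4e blk=9 s=1: MISS | VC [7]
  [2] addr=0x3c blk=7 s=1: VC-HIT | VC [9]
  [3] addr=0x4b blk=9 s=1: VC-HIT | VC [7]
  [4] addr=0x3e blk=7 s=1: VC-HIT | VC [9]
  [5] addr=0x39 blk=7 s=1: L1-HIT | VC [9]
  [6] addr=0x1b blk=3 s=1: MISS | VC [9, 7]
  [7] addr=0x3d blk=7 s=1: VC-HIT | VC [9, 3]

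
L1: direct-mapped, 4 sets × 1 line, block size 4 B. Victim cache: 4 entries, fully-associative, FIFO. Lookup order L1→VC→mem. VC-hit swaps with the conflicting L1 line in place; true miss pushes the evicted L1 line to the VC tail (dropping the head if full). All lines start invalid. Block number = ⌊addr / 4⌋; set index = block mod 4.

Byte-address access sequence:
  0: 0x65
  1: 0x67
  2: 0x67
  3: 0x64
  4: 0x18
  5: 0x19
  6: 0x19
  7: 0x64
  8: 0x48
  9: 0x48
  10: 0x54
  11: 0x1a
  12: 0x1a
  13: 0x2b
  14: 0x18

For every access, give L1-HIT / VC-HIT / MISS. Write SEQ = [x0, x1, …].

SEQ = [MISS, L1-HIT, L1-HIT, L1-HIT, MISS, L1-HIT, L1-HIT, L1-HIT, MISS, L1-HIT, MISS, VC-HIT, L1-HIT, MISS, VC-HIT]

  [0] addr=0x65 blk=25 s=1: MISS | VC []
  [1] addr=0x67 blk=25 s=1: L1-HIT | VC []
  [2] addr=0x67 blk=25 s=1: L1-HIT | VC []
  [3] addr=0x64 blk=25 s=1: L1-HIT | VC []
  [4] addr=0x18 blk=6 s=2: MISS | VC []
  [5] addr=0x19 blk=6 s=2: L1-HIT | VC []
  [6] addr=0x19 blk=6 s=2: L1-HIT | VC []
  [7] addr=0x64 blk=25 s=1: L1-HIT | VC []
  [8] addr=0x48 blk=18 s=2: MISS | VC [6]
  [9] addr=0x48 blk=18 s=2: L1-HIT | VC [6]
  [10] addr=0x54 blk=21 s=1: MISS | VC [6, 25]
  [11] addr=0x1a blk=6 s=2: VC-HIT | VC [18, 25]
  [12] addr=0x1a blk=6 s=2: L1-HIT | VC [18, 25]
  [13] addr=0x2b blk=10 s=2: MISS | VC [18, 25, 6]
  [14] addr=0x18 blk=6 s=2: VC-HIT | VC [18, 25, 10]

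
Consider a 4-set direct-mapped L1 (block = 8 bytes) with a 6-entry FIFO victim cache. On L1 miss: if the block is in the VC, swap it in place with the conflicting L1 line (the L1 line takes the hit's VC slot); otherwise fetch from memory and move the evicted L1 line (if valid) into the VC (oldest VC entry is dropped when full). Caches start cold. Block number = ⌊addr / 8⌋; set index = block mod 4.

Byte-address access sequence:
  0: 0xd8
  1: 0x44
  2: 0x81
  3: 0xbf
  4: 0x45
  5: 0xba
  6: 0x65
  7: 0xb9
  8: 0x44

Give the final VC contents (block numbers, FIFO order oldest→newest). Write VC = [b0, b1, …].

VC = [16, 27, 12]

0: 0xd8 (blk 27, set 3) → MISS  vc=[]
1: 0x44 (blk 8, set 0) → MISS  vc=[]
2: 0x81 (blk 16, set 0) → MISS  vc=[8]
3: 0xbf (blk 23, set 3) → MISS  vc=[8, 27]
4: 0x45 (blk 8, set 0) → VC-HIT  vc=[16, 27]
5: 0xba (blk 23, set 3) → L1-HIT  vc=[16, 27]
6: 0x65 (blk 12, set 0) → MISS  vc=[16, 27, 8]
7: 0xb9 (blk 23, set 3) → L1-HIT  vc=[16, 27, 8]
8: 0x44 (blk 8, set 0) → VC-HIT  vc=[16, 27, 12]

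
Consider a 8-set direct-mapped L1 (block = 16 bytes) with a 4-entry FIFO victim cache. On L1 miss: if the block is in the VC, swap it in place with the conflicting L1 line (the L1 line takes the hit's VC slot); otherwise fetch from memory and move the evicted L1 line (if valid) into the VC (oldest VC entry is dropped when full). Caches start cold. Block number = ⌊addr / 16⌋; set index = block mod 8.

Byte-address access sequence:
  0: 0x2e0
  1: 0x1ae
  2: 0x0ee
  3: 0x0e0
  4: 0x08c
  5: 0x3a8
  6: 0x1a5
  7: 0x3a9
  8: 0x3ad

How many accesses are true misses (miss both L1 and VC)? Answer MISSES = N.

0: 0x2e0 (blk 46, set 6) → MISS  vc=[]
1: 0x1ae (blk 26, set 2) → MISS  vc=[]
2: 0xee (blk 14, set 6) → MISS  vc=[46]
3: 0xe0 (blk 14, set 6) → L1-HIT  vc=[46]
4: 0x8c (blk 8, set 0) → MISS  vc=[46]
5: 0x3a8 (blk 58, set 2) → MISS  vc=[46, 26]
6: 0x1a5 (blk 26, set 2) → VC-HIT  vc=[46, 58]
7: 0x3a9 (blk 58, set 2) → VC-HIT  vc=[46, 26]
8: 0x3ad (blk 58, set 2) → L1-HIT  vc=[46, 26]

MISSES = 5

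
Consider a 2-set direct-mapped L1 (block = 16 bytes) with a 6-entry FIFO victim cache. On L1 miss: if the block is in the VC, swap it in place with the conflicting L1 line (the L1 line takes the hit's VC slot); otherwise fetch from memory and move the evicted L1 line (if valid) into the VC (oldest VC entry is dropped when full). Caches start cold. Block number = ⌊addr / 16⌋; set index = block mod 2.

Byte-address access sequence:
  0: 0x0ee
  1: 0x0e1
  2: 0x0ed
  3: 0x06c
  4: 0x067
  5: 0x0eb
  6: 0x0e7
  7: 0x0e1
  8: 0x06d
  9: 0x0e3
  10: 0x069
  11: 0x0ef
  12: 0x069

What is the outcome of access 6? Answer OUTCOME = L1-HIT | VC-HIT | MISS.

  [0] addr=0xee blk=14 s=0: MISS | VC []
  [1] addr=0xe1 blk=14 s=0: L1-HIT | VC []
  [2] addr=0xed blk=14 s=0: L1-HIT | VC []
  [3] addr=0x6c blk=6 s=0: MISS | VC [14]
  [4] addr=0x67 blk=6 s=0: L1-HIT | VC [14]
  [5] addr=0xeb blk=14 s=0: VC-HIT | VC [6]
  [6] addr=0xe7 blk=14 s=0: L1-HIT | VC [6]
  [7] addr=0xe1 blk=14 s=0: L1-HIT | VC [6]
  [8] addr=0x6d blk=6 s=0: VC-HIT | VC [14]
  [9] addr=0xe3 blk=14 s=0: VC-HIT | VC [6]
  [10] addr=0x69 blk=6 s=0: VC-HIT | VC [14]
  [11] addr=0xef blk=14 s=0: VC-HIT | VC [6]
  [12] addr=0x69 blk=6 s=0: VC-HIT | VC [14]

OUTCOME = L1-HIT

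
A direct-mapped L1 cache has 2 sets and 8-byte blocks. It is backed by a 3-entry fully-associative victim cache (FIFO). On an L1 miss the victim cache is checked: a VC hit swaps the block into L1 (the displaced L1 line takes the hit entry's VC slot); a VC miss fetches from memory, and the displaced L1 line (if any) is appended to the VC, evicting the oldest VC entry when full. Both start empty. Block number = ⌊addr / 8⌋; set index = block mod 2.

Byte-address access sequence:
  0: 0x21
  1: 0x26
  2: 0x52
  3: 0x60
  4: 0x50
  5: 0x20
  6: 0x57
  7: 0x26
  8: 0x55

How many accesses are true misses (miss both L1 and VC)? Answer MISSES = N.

MISSES = 3

0: 0x21 (blk 4, set 0) → MISS  vc=[]
1: 0x26 (blk 4, set 0) → L1-HIT  vc=[]
2: 0x52 (blk 10, set 0) → MISS  vc=[4]
3: 0x60 (blk 12, set 0) → MISS  vc=[4, 10]
4: 0x50 (blk 10, set 0) → VC-HIT  vc=[4, 12]
5: 0x20 (blk 4, set 0) → VC-HIT  vc=[10, 12]
6: 0x57 (blk 10, set 0) → VC-HIT  vc=[4, 12]
7: 0x26 (blk 4, set 0) → VC-HIT  vc=[10, 12]
8: 0x55 (blk 10, set 0) → VC-HIT  vc=[4, 12]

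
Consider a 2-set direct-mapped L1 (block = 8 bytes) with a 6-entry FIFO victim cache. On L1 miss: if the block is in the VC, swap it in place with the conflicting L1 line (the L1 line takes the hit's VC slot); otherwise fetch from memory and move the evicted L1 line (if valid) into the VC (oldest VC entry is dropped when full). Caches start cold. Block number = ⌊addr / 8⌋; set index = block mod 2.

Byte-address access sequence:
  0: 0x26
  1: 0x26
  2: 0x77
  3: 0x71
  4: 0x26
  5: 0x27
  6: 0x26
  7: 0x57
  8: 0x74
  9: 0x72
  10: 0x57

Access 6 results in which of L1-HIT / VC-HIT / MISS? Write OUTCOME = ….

#0 0x26→b4/s0 MISS; vc=[]
#1 0x26→b4/s0 L1-HIT; vc=[]
#2 0x77→b14/s0 MISS; vc=[4]
#3 0x71→b14/s0 L1-HIT; vc=[4]
#4 0x26→b4/s0 VC-HIT; vc=[14]
#5 0x27→b4/s0 L1-HIT; vc=[14]
#6 0x26→b4/s0 L1-HIT; vc=[14]
#7 0x57→b10/s0 MISS; vc=[14,4]
#8 0x74→b14/s0 VC-HIT; vc=[10,4]
#9 0x72→b14/s0 L1-HIT; vc=[10,4]
#10 0x57→b10/s0 VC-HIT; vc=[14,4]

OUTCOME = L1-HIT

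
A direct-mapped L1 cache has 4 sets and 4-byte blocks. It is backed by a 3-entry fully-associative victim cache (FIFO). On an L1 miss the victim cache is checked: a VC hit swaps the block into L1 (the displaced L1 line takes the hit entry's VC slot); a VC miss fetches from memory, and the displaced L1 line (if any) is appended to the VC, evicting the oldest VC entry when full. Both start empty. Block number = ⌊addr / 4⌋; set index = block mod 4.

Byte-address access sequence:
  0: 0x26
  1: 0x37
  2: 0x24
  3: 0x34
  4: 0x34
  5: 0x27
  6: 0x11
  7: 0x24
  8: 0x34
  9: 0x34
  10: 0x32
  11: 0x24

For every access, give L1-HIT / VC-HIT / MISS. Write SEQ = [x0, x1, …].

0: 0x26 (blk 9, set 1) → MISS  vc=[]
1: 0x37 (blk 13, set 1) → MISS  vc=[9]
2: 0x24 (blk 9, set 1) → VC-HIT  vc=[13]
3: 0x34 (blk 13, set 1) → VC-HIT  vc=[9]
4: 0x34 (blk 13, set 1) → L1-HIT  vc=[9]
5: 0x27 (blk 9, set 1) → VC-HIT  vc=[13]
6: 0x11 (blk 4, set 0) → MISS  vc=[13]
7: 0x24 (blk 9, set 1) → L1-HIT  vc=[13]
8: 0x34 (blk 13, set 1) → VC-HIT  vc=[9]
9: 0x34 (blk 13, set 1) → L1-HIT  vc=[9]
10: 0x32 (blk 12, set 0) → MISS  vc=[9, 4]
11: 0x24 (blk 9, set 1) → VC-HIT  vc=[13, 4]

SEQ = [MISS, MISS, VC-HIT, VC-HIT, L1-HIT, VC-HIT, MISS, L1-HIT, VC-HIT, L1-HIT, MISS, VC-HIT]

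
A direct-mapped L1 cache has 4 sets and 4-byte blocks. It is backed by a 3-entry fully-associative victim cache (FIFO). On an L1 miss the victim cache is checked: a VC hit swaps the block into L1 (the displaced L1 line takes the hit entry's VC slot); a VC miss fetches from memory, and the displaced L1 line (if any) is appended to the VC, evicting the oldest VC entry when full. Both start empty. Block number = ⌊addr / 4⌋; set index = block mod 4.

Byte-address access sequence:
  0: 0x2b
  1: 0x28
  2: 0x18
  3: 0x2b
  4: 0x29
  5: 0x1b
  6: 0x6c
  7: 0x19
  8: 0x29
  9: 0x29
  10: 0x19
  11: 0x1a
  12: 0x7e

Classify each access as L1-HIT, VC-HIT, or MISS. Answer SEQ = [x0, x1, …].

  [0] addr=0x2b blk=10 s=2: MISS | VC []
  [1] addr=0x28 blk=10 s=2: L1-HIT | VC []
  [2] addr=0x18 blk=6 s=2: MISS | VC [10]
  [3] addr=0x2b blk=10 s=2: VC-HIT | VC [6]
  [4] addr=0x29 blk=10 s=2: L1-HIT | VC [6]
  [5] addr=0x1b blk=6 s=2: VC-HIT | VC [10]
  [6] addr=0x6c blk=27 s=3: MISS | VC [10]
  [7] addr=0x19 blk=6 s=2: L1-HIT | VC [10]
  [8] addr=0x29 blk=10 s=2: VC-HIT | VC [6]
  [9] addr=0x29 blk=10 s=2: L1-HIT | VC [6]
  [10] addr=0x19 blk=6 s=2: VC-HIT | VC [10]
  [11] addr=0x1a blk=6 s=2: L1-HIT | VC [10]
  [12] addr=0x7e blk=31 s=3: MISS | VC [10, 27]

SEQ = [MISS, L1-HIT, MISS, VC-HIT, L1-HIT, VC-HIT, MISS, L1-HIT, VC-HIT, L1-HIT, VC-HIT, L1-HIT, MISS]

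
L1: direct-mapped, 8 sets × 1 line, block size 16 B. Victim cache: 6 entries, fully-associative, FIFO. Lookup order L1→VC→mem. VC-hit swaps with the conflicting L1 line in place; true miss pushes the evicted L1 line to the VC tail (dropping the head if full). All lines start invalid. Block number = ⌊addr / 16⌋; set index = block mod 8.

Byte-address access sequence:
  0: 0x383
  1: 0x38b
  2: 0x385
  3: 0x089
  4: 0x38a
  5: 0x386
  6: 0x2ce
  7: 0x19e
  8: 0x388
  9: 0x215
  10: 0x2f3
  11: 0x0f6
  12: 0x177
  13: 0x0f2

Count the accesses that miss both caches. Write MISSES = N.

  [0] addr=0x383 blk=56 s=0: MISS | VC []
  [1] addr=0x38b blk=56 s=0: L1-HIT | VC []
  [2] addr=0x385 blk=56 s=0: L1-HIT | VC []
  [3] addr=0x89 blk=8 s=0: MISS | VC [56]
  [4] addr=0x38a blk=56 s=0: VC-HIT | VC [8]
  [5] addr=0x386 blk=56 s=0: L1-HIT | VC [8]
  [6] addr=0x2ce blk=44 s=4: MISS | VC [8]
  [7] addr=0x19e blk=25 s=1: MISS | VC [8]
  [8] addr=0x388 blk=56 s=0: L1-HIT | VC [8]
  [9] addr=0x215 blk=33 s=1: MISS | VC [8, 25]
  [10] addr=0x2f3 blk=47 s=7: MISS | VC [8, 25]
  [11] addr=0xf6 blk=15 s=7: MISS | VC [8, 25, 47]
  [12] addr=0x177 blk=23 s=7: MISS | VC [8, 25, 47, 15]
  [13] addr=0xf2 blk=15 s=7: VC-HIT | VC [8, 25, 47, 23]

MISSES = 8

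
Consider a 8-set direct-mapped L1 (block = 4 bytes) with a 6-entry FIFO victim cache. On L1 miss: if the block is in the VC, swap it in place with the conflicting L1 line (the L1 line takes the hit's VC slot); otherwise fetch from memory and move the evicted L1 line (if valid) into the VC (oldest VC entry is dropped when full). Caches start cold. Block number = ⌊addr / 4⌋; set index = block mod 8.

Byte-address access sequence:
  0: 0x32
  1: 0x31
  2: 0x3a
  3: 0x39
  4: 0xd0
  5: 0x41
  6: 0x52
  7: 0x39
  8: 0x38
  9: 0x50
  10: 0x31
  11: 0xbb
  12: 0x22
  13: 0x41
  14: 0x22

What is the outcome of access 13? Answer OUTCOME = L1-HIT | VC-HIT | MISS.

  [0] addr=0x32 blk=12 s=4: MISS | VC []
  [1] addr=0x31 blk=12 s=4: L1-HIT | VC []
  [2] addr=0x3a blk=14 s=6: MISS | VC []
  [3] addr=0x39 blk=14 s=6: L1-HIT | VC []
  [4] addr=0xd0 blk=52 s=4: MISS | VC [12]
  [5] addr=0x41 blk=16 s=0: MISS | VC [12]
  [6] addr=0x52 blk=20 s=4: MISS | VC [12, 52]
  [7] addr=0x39 blk=14 s=6: L1-HIT | VC [12, 52]
  [8] addr=0x38 blk=14 s=6: L1-HIT | VC [12, 52]
  [9] addr=0x50 blk=20 s=4: L1-HIT | VC [12, 52]
  [10] addr=0x31 blk=12 s=4: VC-HIT | VC [20, 52]
  [11] addr=0xbb blk=46 s=6: MISS | VC [20, 52, 14]
  [12] addr=0x22 blk=8 s=0: MISS | VC [20, 52, 14, 16]
  [13] addr=0x41 blk=16 s=0: VC-HIT | VC [20, 52, 14, 8]
  [14] addr=0x22 blk=8 s=0: VC-HIT | VC [20, 52, 14, 16]

OUTCOME = VC-HIT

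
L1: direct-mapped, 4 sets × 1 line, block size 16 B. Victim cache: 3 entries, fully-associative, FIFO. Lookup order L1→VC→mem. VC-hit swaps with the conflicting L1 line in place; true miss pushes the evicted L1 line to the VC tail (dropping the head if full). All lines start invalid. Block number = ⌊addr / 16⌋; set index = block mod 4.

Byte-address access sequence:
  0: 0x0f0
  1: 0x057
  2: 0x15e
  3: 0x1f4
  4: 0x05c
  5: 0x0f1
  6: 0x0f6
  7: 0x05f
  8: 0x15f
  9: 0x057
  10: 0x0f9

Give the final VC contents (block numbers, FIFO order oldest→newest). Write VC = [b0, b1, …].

  [0] addr=0xf0 blk=15 s=3: MISS | VC []
  [1] addr=0x57 blk=5 s=1: MISS | VC []
  [2] addr=0x15e blk=21 s=1: MISS | VC [5]
  [3] addr=0x1f4 blk=31 s=3: MISS | VC [5, 15]
  [4] addr=0x5c blk=5 s=1: VC-HIT | VC [21, 15]
  [5] addr=0xf1 blk=15 s=3: VC-HIT | VC [21, 31]
  [6] addr=0xf6 blk=15 s=3: L1-HIT | VC [21, 31]
  [7] addr=0x5f blk=5 s=1: L1-HIT | VC [21, 31]
  [8] addr=0x15f blk=21 s=1: VC-HIT | VC [5, 31]
  [9] addr=0x57 blk=5 s=1: VC-HIT | VC [21, 31]
  [10] addr=0xf9 blk=15 s=3: L1-HIT | VC [21, 31]

VC = [21, 31]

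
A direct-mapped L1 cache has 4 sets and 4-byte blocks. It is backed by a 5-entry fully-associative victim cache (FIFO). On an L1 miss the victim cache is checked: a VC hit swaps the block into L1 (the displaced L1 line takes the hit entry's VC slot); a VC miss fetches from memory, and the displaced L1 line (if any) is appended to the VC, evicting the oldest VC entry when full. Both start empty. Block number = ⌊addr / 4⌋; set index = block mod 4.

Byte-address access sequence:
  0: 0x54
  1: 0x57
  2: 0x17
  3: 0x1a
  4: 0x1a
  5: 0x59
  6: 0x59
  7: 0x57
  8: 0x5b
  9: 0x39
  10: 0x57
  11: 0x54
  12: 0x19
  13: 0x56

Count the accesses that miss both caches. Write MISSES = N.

MISSES = 5

#0 0x54→b21/s1 MISS; vc=[]
#1 0x57→b21/s1 L1-HIT; vc=[]
#2 0x17→b5/s1 MISS; vc=[21]
#3 0x1a→b6/s2 MISS; vc=[21]
#4 0x1a→b6/s2 L1-HIT; vc=[21]
#5 0x59→b22/s2 MISS; vc=[21,6]
#6 0x59→b22/s2 L1-HIT; vc=[21,6]
#7 0x57→b21/s1 VC-HIT; vc=[5,6]
#8 0x5b→b22/s2 L1-HIT; vc=[5,6]
#9 0x39→b14/s2 MISS; vc=[5,6,22]
#10 0x57→b21/s1 L1-HIT; vc=[5,6,22]
#11 0x54→b21/s1 L1-HIT; vc=[5,6,22]
#12 0x19→b6/s2 VC-HIT; vc=[5,14,22]
#13 0x56→b21/s1 L1-HIT; vc=[5,14,22]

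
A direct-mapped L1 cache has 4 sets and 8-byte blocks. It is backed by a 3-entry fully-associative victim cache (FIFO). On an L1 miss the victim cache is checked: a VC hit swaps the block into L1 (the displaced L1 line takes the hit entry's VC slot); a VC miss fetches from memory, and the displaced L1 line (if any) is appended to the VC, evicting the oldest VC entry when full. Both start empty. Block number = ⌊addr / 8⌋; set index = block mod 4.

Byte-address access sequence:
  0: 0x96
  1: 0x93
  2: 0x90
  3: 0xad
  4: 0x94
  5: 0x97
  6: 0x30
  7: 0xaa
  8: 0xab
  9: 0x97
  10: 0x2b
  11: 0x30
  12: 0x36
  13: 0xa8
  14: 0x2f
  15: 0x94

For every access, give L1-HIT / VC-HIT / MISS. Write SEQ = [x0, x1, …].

  [0] addr=0x96 blk=18 s=2: MISS | VC []
  [1] addr=0x93 blk=18 s=2: L1-HIT | VC []
  [2] addr=0x90 blk=18 s=2: L1-HIT | VC []
  [3] addr=0xad blk=21 s=1: MISS | VC []
  [4] addr=0x94 blk=18 s=2: L1-HIT | VC []
  [5] addr=0x97 blk=18 s=2: L1-HIT | VC []
  [6] addr=0x30 blk=6 s=2: MISS | VC [18]
  [7] addr=0xaa blk=21 s=1: L1-HIT | VC [18]
  [8] addr=0xab blk=21 s=1: L1-HIT | VC [18]
  [9] addr=0x97 blk=18 s=2: VC-HIT | VC [6]
  [10] addr=0x2b blk=5 s=1: MISS | VC [6, 21]
  [11] addr=0x30 blk=6 s=2: VC-HIT | VC [18, 21]
  [12] addr=0x36 blk=6 s=2: L1-HIT | VC [18, 21]
  [13] addr=0xa8 blk=21 s=1: VC-HIT | VC [18, 5]
  [14] addr=0x2f blk=5 s=1: VC-HIT | VC [18, 21]
  [15] addr=0x94 blk=18 s=2: VC-HIT | VC [6, 21]

SEQ = [MISS, L1-HIT, L1-HIT, MISS, L1-HIT, L1-HIT, MISS, L1-HIT, L1-HIT, VC-HIT, MISS, VC-HIT, L1-HIT, VC-HIT, VC-HIT, VC-HIT]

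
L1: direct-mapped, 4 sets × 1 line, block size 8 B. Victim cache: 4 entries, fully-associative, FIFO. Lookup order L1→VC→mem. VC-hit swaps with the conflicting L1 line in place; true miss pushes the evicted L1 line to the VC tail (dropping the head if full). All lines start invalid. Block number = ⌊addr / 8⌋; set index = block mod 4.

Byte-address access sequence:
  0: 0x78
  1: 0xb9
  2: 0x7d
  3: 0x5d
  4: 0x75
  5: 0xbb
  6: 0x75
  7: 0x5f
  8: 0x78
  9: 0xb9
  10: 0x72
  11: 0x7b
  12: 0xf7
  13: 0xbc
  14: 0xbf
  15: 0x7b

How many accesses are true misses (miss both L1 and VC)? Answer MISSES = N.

0: 0x78 (blk 15, set 3) → MISS  vc=[]
1: 0xb9 (blk 23, set 3) → MISS  vc=[15]
2: 0x7d (blk 15, set 3) → VC-HIT  vc=[23]
3: 0x5d (blk 11, set 3) → MISS  vc=[23, 15]
4: 0x75 (blk 14, set 2) → MISS  vc=[23, 15]
5: 0xbb (blk 23, set 3) → VC-HIT  vc=[11, 15]
6: 0x75 (blk 14, set 2) → L1-HIT  vc=[11, 15]
7: 0x5f (blk 11, set 3) → VC-HIT  vc=[23, 15]
8: 0x78 (blk 15, set 3) → VC-HIT  vc=[23, 11]
9: 0xb9 (blk 23, set 3) → VC-HIT  vc=[15, 11]
10: 0x72 (blk 14, set 2) → L1-HIT  vc=[15, 11]
11: 0x7b (blk 15, set 3) → VC-HIT  vc=[23, 11]
12: 0xf7 (blk 30, set 2) → MISS  vc=[23, 11, 14]
13: 0xbc (blk 23, set 3) → VC-HIT  vc=[15, 11, 14]
14: 0xbf (blk 23, set 3) → L1-HIT  vc=[15, 11, 14]
15: 0x7b (blk 15, set 3) → VC-HIT  vc=[23, 11, 14]

MISSES = 5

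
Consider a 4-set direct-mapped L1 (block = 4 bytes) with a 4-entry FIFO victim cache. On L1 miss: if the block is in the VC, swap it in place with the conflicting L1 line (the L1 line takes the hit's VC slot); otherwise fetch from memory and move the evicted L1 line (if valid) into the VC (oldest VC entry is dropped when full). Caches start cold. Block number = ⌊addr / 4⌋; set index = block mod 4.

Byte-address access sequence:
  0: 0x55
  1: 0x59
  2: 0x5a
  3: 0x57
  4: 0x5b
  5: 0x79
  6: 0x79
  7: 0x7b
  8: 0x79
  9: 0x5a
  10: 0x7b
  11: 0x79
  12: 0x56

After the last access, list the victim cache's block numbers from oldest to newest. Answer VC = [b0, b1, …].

  [0] addr=0x55 blk=21 s=1: MISS | VC []
  [1] addr=0x59 blk=22 s=2: MISS | VC []
  [2] addr=0x5a blk=22 s=2: L1-HIT | VC []
  [3] addr=0x57 blk=21 s=1: L1-HIT | VC []
  [4] addr=0x5b blk=22 s=2: L1-HIT | VC []
  [5] addr=0x79 blk=30 s=2: MISS | VC [22]
  [6] addr=0x79 blk=30 s=2: L1-HIT | VC [22]
  [7] addr=0x7b blk=30 s=2: L1-HIT | VC [22]
  [8] addr=0x79 blk=30 s=2: L1-HIT | VC [22]
  [9] addr=0x5a blk=22 s=2: VC-HIT | VC [30]
  [10] addr=0x7b blk=30 s=2: VC-HIT | VC [22]
  [11] addr=0x79 blk=30 s=2: L1-HIT | VC [22]
  [12] addr=0x56 blk=21 s=1: L1-HIT | VC [22]

VC = [22]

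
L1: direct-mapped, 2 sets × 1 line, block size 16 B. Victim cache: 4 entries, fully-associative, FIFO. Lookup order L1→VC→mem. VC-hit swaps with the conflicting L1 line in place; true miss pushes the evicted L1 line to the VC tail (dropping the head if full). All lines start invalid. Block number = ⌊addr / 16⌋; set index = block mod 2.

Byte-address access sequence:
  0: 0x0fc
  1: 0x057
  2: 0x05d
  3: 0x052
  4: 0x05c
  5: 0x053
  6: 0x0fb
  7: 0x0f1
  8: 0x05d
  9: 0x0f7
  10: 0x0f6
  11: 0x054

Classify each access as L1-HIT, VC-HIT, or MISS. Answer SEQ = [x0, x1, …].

SEQ = [MISS, MISS, L1-HIT, L1-HIT, L1-HIT, L1-HIT, VC-HIT, L1-HIT, VC-HIT, VC-HIT, L1-HIT, VC-HIT]

  [0] addr=0xfc blk=15 s=1: MISS | VC []
  [1] addr=0x57 blk=5 s=1: MISS | VC [15]
  [2] addr=0x5d blk=5 s=1: L1-HIT | VC [15]
  [3] addr=0x52 blk=5 s=1: L1-HIT | VC [15]
  [4] addr=0x5c blk=5 s=1: L1-HIT | VC [15]
  [5] addr=0x53 blk=5 s=1: L1-HIT | VC [15]
  [6] addr=0xfb blk=15 s=1: VC-HIT | VC [5]
  [7] addr=0xf1 blk=15 s=1: L1-HIT | VC [5]
  [8] addr=0x5d blk=5 s=1: VC-HIT | VC [15]
  [9] addr=0xf7 blk=15 s=1: VC-HIT | VC [5]
  [10] addr=0xf6 blk=15 s=1: L1-HIT | VC [5]
  [11] addr=0x54 blk=5 s=1: VC-HIT | VC [15]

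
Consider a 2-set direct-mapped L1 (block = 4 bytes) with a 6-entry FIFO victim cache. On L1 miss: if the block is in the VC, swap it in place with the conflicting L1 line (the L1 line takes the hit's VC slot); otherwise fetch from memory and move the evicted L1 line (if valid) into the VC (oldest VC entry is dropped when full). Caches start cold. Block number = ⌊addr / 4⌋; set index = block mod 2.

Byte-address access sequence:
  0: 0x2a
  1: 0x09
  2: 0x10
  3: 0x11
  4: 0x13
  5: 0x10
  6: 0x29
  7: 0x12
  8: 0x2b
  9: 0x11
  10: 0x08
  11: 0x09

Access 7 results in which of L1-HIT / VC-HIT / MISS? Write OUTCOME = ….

OUTCOME = VC-HIT

#0 0x2a→b10/s0 MISS; vc=[]
#1 0x9→b2/s0 MISS; vc=[10]
#2 0x10→b4/s0 MISS; vc=[10,2]
#3 0x11→b4/s0 L1-HIT; vc=[10,2]
#4 0x13→b4/s0 L1-HIT; vc=[10,2]
#5 0x10→b4/s0 L1-HIT; vc=[10,2]
#6 0x29→b10/s0 VC-HIT; vc=[4,2]
#7 0x12→b4/s0 VC-HIT; vc=[10,2]
#8 0x2b→b10/s0 VC-HIT; vc=[4,2]
#9 0x11→b4/s0 VC-HIT; vc=[10,2]
#10 0x8→b2/s0 VC-HIT; vc=[10,4]
#11 0x9→b2/s0 L1-HIT; vc=[10,4]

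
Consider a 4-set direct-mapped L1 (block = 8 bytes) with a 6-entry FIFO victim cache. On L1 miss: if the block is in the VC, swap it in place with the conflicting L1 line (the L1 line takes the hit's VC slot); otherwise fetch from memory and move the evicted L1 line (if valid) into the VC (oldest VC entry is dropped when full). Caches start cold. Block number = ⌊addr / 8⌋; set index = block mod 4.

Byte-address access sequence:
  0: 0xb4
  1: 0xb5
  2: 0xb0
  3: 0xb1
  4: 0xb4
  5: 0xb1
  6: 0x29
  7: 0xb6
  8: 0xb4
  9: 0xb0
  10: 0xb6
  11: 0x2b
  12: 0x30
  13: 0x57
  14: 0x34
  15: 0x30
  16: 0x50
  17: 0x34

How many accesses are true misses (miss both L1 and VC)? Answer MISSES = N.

MISSES = 4

#0 0xb4→b22/s2 MISS; vc=[]
#1 0xb5→b22/s2 L1-HIT; vc=[]
#2 0xb0→b22/s2 L1-HIT; vc=[]
#3 0xb1→b22/s2 L1-HIT; vc=[]
#4 0xb4→b22/s2 L1-HIT; vc=[]
#5 0xb1→b22/s2 L1-HIT; vc=[]
#6 0x29→b5/s1 MISS; vc=[]
#7 0xb6→b22/s2 L1-HIT; vc=[]
#8 0xb4→b22/s2 L1-HIT; vc=[]
#9 0xb0→b22/s2 L1-HIT; vc=[]
#10 0xb6→b22/s2 L1-HIT; vc=[]
#11 0x2b→b5/s1 L1-HIT; vc=[]
#12 0x30→b6/s2 MISS; vc=[22]
#13 0x57→b10/s2 MISS; vc=[22,6]
#14 0x34→b6/s2 VC-HIT; vc=[22,10]
#15 0x30→b6/s2 L1-HIT; vc=[22,10]
#16 0x50→b10/s2 VC-HIT; vc=[22,6]
#17 0x34→b6/s2 VC-HIT; vc=[22,10]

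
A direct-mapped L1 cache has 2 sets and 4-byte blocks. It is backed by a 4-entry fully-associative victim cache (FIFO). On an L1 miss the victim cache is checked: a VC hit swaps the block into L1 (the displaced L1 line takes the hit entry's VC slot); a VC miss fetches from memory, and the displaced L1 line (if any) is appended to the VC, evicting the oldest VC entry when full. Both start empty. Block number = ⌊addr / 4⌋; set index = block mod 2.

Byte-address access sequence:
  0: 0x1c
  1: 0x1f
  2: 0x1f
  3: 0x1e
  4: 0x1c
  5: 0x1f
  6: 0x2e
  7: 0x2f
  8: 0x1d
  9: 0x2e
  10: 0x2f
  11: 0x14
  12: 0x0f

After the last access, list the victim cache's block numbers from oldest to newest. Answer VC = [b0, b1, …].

VC = [7, 11, 5]

0: 0x1c (blk 7, set 1) → MISS  vc=[]
1: 0x1f (blk 7, set 1) → L1-HIT  vc=[]
2: 0x1f (blk 7, set 1) → L1-HIT  vc=[]
3: 0x1e (blk 7, set 1) → L1-HIT  vc=[]
4: 0x1c (blk 7, set 1) → L1-HIT  vc=[]
5: 0x1f (blk 7, set 1) → L1-HIT  vc=[]
6: 0x2e (blk 11, set 1) → MISS  vc=[7]
7: 0x2f (blk 11, set 1) → L1-HIT  vc=[7]
8: 0x1d (blk 7, set 1) → VC-HIT  vc=[11]
9: 0x2e (blk 11, set 1) → VC-HIT  vc=[7]
10: 0x2f (blk 11, set 1) → L1-HIT  vc=[7]
11: 0x14 (blk 5, set 1) → MISS  vc=[7, 11]
12: 0xf (blk 3, set 1) → MISS  vc=[7, 11, 5]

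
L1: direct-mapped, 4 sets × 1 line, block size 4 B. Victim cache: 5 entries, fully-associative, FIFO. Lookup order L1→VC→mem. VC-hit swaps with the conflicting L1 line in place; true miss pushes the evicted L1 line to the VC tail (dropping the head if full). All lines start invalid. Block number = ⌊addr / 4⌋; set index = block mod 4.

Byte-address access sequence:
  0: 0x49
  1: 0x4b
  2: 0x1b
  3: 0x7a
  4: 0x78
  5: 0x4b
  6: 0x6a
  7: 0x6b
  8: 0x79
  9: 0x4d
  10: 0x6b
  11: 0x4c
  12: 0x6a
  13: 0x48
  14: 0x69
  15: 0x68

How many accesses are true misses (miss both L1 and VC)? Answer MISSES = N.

0: 0x49 (blk 18, set 2) → MISS  vc=[]
1: 0x4b (blk 18, set 2) → L1-HIT  vc=[]
2: 0x1b (blk 6, set 2) → MISS  vc=[18]
3: 0x7a (blk 30, set 2) → MISS  vc=[18, 6]
4: 0x78 (blk 30, set 2) → L1-HIT  vc=[18, 6]
5: 0x4b (blk 18, set 2) → VC-HIT  vc=[30, 6]
6: 0x6a (blk 26, set 2) → MISS  vc=[30, 6, 18]
7: 0x6b (blk 26, set 2) → L1-HIT  vc=[30, 6, 18]
8: 0x79 (blk 30, set 2) → VC-HIT  vc=[26, 6, 18]
9: 0x4d (blk 19, set 3) → MISS  vc=[26, 6, 18]
10: 0x6b (blk 26, set 2) → VC-HIT  vc=[30, 6, 18]
11: 0x4c (blk 19, set 3) → L1-HIT  vc=[30, 6, 18]
12: 0x6a (blk 26, set 2) → L1-HIT  vc=[30, 6, 18]
13: 0x48 (blk 18, set 2) → VC-HIT  vc=[30, 6, 26]
14: 0x69 (blk 26, set 2) → VC-HIT  vc=[30, 6, 18]
15: 0x68 (blk 26, set 2) → L1-HIT  vc=[30, 6, 18]

MISSES = 5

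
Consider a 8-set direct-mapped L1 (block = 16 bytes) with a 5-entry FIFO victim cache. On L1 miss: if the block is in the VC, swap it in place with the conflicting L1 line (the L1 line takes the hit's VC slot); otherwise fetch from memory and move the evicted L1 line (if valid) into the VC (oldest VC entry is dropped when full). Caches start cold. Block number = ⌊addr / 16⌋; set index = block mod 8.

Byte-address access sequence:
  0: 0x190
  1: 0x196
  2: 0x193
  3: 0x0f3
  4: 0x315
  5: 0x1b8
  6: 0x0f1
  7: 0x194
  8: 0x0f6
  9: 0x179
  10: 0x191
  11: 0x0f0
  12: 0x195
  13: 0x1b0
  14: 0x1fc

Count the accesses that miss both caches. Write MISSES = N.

MISSES = 6

0: 0x190 (blk 25, set 1) → MISS  vc=[]
1: 0x196 (blk 25, set 1) → L1-HIT  vc=[]
2: 0x193 (blk 25, set 1) → L1-HIT  vc=[]
3: 0xf3 (blk 15, set 7) → MISS  vc=[]
4: 0x315 (blk 49, set 1) → MISS  vc=[25]
5: 0x1b8 (blk 27, set 3) → MISS  vc=[25]
6: 0xf1 (blk 15, set 7) → L1-HIT  vc=[25]
7: 0x194 (blk 25, set 1) → VC-HIT  vc=[49]
8: 0xf6 (blk 15, set 7) → L1-HIT  vc=[49]
9: 0x179 (blk 23, set 7) → MISS  vc=[49, 15]
10: 0x191 (blk 25, set 1) → L1-HIT  vc=[49, 15]
11: 0xf0 (blk 15, set 7) → VC-HIT  vc=[49, 23]
12: 0x195 (blk 25, set 1) → L1-HIT  vc=[49, 23]
13: 0x1b0 (blk 27, set 3) → L1-HIT  vc=[49, 23]
14: 0x1fc (blk 31, set 7) → MISS  vc=[49, 23, 15]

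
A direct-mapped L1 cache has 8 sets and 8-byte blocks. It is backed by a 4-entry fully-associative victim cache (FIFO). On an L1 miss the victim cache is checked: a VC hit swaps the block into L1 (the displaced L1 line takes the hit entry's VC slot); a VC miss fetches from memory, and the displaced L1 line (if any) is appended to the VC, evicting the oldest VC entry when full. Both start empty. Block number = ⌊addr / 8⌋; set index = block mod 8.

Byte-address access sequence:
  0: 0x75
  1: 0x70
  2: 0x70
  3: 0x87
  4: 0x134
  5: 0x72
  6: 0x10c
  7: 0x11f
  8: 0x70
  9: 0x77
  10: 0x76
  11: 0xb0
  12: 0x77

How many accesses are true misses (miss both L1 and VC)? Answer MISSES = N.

  [0] addr=0x75 blk=14 s=6: MISS | VC []
  [1] addr=0x70 blk=14 s=6: L1-HIT | VC []
  [2] addr=0x70 blk=14 s=6: L1-HIT | VC []
  [3] addr=0x87 blk=16 s=0: MISS | VC []
  [4] addr=0x134 blk=38 s=6: MISS | VC [14]
  [5] addr=0x72 blk=14 s=6: VC-HIT | VC [38]
  [6] addr=0x10c blk=33 s=1: MISS | VC [38]
  [7] addr=0x11f blk=35 s=3: MISS | VC [38]
  [8] addr=0x70 blk=14 s=6: L1-HIT | VC [38]
  [9] addr=0x77 blk=14 s=6: L1-HIT | VC [38]
  [10] addr=0x76 blk=14 s=6: L1-HIT | VC [38]
  [11] addr=0xb0 blk=22 s=6: MISS | VC [38, 14]
  [12] addr=0x77 blk=14 s=6: VC-HIT | VC [38, 22]

MISSES = 6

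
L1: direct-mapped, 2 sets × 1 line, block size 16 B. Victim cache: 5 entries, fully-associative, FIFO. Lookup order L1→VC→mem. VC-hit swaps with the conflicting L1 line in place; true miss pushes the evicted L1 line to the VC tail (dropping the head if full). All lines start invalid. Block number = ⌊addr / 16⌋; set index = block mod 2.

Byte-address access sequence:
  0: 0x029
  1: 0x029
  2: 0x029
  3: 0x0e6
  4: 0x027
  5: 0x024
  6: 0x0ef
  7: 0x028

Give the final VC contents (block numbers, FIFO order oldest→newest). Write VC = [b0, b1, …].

VC = [14]

  [0] addr=0x29 blk=2 s=0: MISS | VC []
  [1] addr=0x29 blk=2 s=0: L1-HIT | VC []
  [2] addr=0x29 blk=2 s=0: L1-HIT | VC []
  [3] addr=0xe6 blk=14 s=0: MISS | VC [2]
  [4] addr=0x27 blk=2 s=0: VC-HIT | VC [14]
  [5] addr=0x24 blk=2 s=0: L1-HIT | VC [14]
  [6] addr=0xef blk=14 s=0: VC-HIT | VC [2]
  [7] addr=0x28 blk=2 s=0: VC-HIT | VC [14]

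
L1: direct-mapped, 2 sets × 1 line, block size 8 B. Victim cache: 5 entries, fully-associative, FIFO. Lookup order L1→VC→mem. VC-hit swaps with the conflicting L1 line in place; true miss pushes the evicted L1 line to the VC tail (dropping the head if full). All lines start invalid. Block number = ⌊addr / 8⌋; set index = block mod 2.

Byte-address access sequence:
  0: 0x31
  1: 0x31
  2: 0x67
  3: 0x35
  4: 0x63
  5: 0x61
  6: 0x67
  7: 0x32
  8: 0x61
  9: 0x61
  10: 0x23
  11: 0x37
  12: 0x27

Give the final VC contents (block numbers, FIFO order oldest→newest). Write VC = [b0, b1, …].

VC = [6, 12]

0: 0x31 (blk 6, set 0) → MISS  vc=[]
1: 0x31 (blk 6, set 0) → L1-HIT  vc=[]
2: 0x67 (blk 12, set 0) → MISS  vc=[6]
3: 0x35 (blk 6, set 0) → VC-HIT  vc=[12]
4: 0x63 (blk 12, set 0) → VC-HIT  vc=[6]
5: 0x61 (blk 12, set 0) → L1-HIT  vc=[6]
6: 0x67 (blk 12, set 0) → L1-HIT  vc=[6]
7: 0x32 (blk 6, set 0) → VC-HIT  vc=[12]
8: 0x61 (blk 12, set 0) → VC-HIT  vc=[6]
9: 0x61 (blk 12, set 0) → L1-HIT  vc=[6]
10: 0x23 (blk 4, set 0) → MISS  vc=[6, 12]
11: 0x37 (blk 6, set 0) → VC-HIT  vc=[4, 12]
12: 0x27 (blk 4, set 0) → VC-HIT  vc=[6, 12]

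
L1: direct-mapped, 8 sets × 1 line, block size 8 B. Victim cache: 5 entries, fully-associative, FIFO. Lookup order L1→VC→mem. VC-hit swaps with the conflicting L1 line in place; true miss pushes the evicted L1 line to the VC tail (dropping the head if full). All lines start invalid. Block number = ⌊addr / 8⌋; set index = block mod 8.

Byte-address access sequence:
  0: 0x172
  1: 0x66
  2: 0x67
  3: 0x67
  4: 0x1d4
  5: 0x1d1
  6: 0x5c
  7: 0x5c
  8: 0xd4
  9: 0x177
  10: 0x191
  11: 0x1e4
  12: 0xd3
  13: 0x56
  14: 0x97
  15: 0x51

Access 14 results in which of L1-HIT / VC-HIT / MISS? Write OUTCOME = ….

OUTCOME = MISS

0: 0x172 (blk 46, set 6) → MISS  vc=[]
1: 0x66 (blk 12, set 4) → MISS  vc=[]
2: 0x67 (blk 12, set 4) → L1-HIT  vc=[]
3: 0x67 (blk 12, set 4) → L1-HIT  vc=[]
4: 0x1d4 (blk 58, set 2) → MISS  vc=[]
5: 0x1d1 (blk 58, set 2) → L1-HIT  vc=[]
6: 0x5c (blk 11, set 3) → MISS  vc=[]
7: 0x5c (blk 11, set 3) → L1-HIT  vc=[]
8: 0xd4 (blk 26, set 2) → MISS  vc=[58]
9: 0x177 (blk 46, set 6) → L1-HIT  vc=[58]
10: 0x191 (blk 50, set 2) → MISS  vc=[58, 26]
11: 0x1e4 (blk 60, set 4) → MISS  vc=[58, 26, 12]
12: 0xd3 (blk 26, set 2) → VC-HIT  vc=[58, 50, 12]
13: 0x56 (blk 10, set 2) → MISS  vc=[58, 50, 12, 26]
14: 0x97 (blk 18, set 2) → MISS  vc=[58, 50, 12, 26, 10]
15: 0x51 (blk 10, set 2) → VC-HIT  vc=[58, 50, 12, 26, 18]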